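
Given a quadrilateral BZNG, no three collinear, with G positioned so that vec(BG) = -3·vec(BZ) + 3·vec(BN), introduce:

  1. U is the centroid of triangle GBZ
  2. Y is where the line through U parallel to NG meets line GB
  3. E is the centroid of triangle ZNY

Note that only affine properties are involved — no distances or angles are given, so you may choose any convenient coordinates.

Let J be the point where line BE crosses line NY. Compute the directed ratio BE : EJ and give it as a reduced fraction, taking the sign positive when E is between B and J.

BE:EJ = 4

Work in coordinates with B = (0, 0), Z = (1, 0), N = (0, 1), G = (-3, 3).
1. U is the centroid of triangle GBZ ⇒ U = (-2/3, 1)
2. Y is where the line through U parallel to NG meets line GB ⇒ Y = (-5/3, 5/3)
3. E is the centroid of triangle ZNY ⇒ E = (-2/9, 8/9)
line BE meets NY at J = (-5/18, 10/9)
E = B + t·(J−B) with t = 4/5, so BE:EJ = 4/5:1/5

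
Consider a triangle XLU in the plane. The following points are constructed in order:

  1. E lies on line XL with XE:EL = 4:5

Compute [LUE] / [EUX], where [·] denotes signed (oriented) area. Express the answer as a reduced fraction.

[LUE]:[EUX] = 5/4

Choose coordinates X = (0, 0), L = (1, 0), U = (0, 1).
1. E lies on line XL with XE:EL = 4:5 ⇒ E = (4/9, 0)
2·[LUE] = 5/9, 2·[EUX] = 4/9
[LUE]:[EUX] = 5/9:4/9 = 5/4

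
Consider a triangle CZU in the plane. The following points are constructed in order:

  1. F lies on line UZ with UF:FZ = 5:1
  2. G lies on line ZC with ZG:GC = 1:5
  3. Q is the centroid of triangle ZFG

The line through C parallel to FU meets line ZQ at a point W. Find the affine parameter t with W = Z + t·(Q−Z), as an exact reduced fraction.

Work in coordinates with C = (0, 0), Z = (1, 0), U = (0, 1).
1. F lies on line UZ with UF:FZ = 5:1 ⇒ F = (5/6, 1/6)
2. G lies on line ZC with ZG:GC = 1:5 ⇒ G = (5/6, 0)
3. Q is the centroid of triangle ZFG ⇒ Q = (8/9, 1/18)
through C parallel to FU: direction (-5/6, 5/6); meets ZQ at W = (-1, 1)
W = Z + t·(Q−Z) with t = 18

t = 18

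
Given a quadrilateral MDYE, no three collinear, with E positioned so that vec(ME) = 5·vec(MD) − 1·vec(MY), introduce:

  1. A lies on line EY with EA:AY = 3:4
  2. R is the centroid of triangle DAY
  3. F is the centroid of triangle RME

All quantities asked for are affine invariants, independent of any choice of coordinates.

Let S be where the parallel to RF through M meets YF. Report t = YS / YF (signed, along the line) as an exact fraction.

t = -17/2

Set M = (0, 0), D = (1, 0), Y = (0, 1), E = (5, -1); any affine frame gives the same invariant.
1. A lies on line EY with EA:AY = 3:4 ⇒ A = (20/7, -1/7)
2. R is the centroid of triangle DAY ⇒ R = (9/7, 2/7)
3. F is the centroid of triangle RME ⇒ F = (44/21, -5/21)
through M parallel to RF: direction (17/21, -11/21); meets YF at S = (-374/21, 242/21)
S = Y + t·(F−Y) with t = -17/2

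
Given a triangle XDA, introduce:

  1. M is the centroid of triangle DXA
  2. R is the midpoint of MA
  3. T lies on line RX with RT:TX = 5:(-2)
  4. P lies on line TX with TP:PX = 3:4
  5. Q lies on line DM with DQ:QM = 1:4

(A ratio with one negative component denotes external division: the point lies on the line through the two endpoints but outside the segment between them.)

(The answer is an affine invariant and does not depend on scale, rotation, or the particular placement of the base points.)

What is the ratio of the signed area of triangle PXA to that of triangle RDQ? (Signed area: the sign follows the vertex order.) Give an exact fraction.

[PXA]:[RDQ] = -40/21

Assign X = (0, 0), D = (1, 0), A = (0, 1) — the answer is frame-independent, so this choice is without loss of generality.
1. M is the centroid of triangle DXA ⇒ M = (1/3, 1/3)
2. R is the midpoint of MA ⇒ R = (1/6, 2/3)
3. T lies on line RX with RT:TX = 5:(-2) ⇒ T = (-1/9, -4/9)
4. P lies on line TX with TP:PX = 3:4 ⇒ P = (-4/63, -16/63)
5. Q lies on line DM with DQ:QM = 1:4 ⇒ Q = (13/15, 1/15)
2·[PXA] = 4/63, 2·[RDQ] = -1/30
[PXA]:[RDQ] = 4/63:-1/30 = -40/21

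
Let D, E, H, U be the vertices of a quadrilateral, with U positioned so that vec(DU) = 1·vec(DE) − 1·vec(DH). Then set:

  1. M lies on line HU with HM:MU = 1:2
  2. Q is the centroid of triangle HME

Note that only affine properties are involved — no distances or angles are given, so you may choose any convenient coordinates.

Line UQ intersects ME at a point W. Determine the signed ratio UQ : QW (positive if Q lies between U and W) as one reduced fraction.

UQ:QW = -7

Choose coordinates D = (0, 0), E = (1, 0), H = (0, 1), U = (1, -1).
1. M lies on line HU with HM:MU = 1:2 ⇒ M = (1/3, 1/3)
2. Q is the centroid of triangle HME ⇒ Q = (4/9, 4/9)
line UQ meets ME at W = (11/21, 5/21)
Q = U + t·(W−U) with t = 7/6, so UQ:QW = 7/6:-1/6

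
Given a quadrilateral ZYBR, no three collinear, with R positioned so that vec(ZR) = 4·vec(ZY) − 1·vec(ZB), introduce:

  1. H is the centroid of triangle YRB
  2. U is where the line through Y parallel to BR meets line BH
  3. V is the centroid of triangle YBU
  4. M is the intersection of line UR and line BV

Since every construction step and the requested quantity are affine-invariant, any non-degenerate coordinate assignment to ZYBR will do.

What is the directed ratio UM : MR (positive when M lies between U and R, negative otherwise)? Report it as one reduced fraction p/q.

UM:MR = -1/2

Set Z = (0, 0), Y = (1, 0), B = (0, 1), R = (4, -1); any affine frame gives the same invariant.
1. H is the centroid of triangle YRB ⇒ H = (5/3, 0)
2. U is where the line through Y parallel to BR meets line BH ⇒ U = (5, -2)
3. V is the centroid of triangle YBU ⇒ V = (2, -1/3)
4. M is the intersection of line UR and line BV ⇒ M = (6, -3)
M = U + t·(R−U) with t = -1, so UM:MR = t:(1−t) = -1:2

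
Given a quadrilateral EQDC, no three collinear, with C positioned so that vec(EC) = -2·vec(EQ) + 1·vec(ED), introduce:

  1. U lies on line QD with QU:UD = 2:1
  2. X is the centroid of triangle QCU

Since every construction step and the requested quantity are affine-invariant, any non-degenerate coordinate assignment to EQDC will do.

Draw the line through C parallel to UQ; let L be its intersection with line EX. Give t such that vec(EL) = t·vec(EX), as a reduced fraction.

t = -3

Assign E = (0, 0), Q = (1, 0), D = (0, 1), C = (-2, 1) — the answer is frame-independent, so this choice is without loss of generality.
1. U lies on line QD with QU:UD = 2:1 ⇒ U = (1/3, 2/3)
2. X is the centroid of triangle QCU ⇒ X = (-2/9, 5/9)
through C parallel to UQ: direction (2/3, -2/3); meets EX at L = (2/3, -5/3)
L = E + t·(X−E) with t = -3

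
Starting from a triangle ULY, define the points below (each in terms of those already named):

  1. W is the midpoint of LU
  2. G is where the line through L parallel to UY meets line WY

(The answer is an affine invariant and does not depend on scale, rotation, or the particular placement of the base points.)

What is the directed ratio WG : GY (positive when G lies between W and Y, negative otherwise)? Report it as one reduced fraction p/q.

WG:GY = -1/2

Choose coordinates U = (0, 0), L = (1, 0), Y = (0, 1).
1. W is the midpoint of LU ⇒ W = (1/2, 0)
2. G is where the line through L parallel to UY meets line WY ⇒ G = (1, -1)
G = W + t·(Y−W) with t = -1, so WG:GY = t:(1−t) = -1:2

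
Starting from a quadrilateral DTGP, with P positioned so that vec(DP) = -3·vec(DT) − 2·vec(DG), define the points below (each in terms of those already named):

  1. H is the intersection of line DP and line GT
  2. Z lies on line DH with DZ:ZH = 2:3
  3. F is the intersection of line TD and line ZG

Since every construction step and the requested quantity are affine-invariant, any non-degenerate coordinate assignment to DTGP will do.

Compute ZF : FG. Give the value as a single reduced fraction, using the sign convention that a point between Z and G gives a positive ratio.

Choose coordinates D = (0, 0), T = (1, 0), G = (0, 1), P = (-3, -2).
1. H is the intersection of line DP and line GT ⇒ H = (3/5, 2/5)
2. Z lies on line DH with DZ:ZH = 2:3 ⇒ Z = (6/25, 4/25)
3. F is the intersection of line TD and line ZG ⇒ F = (2/7, 0)
F = Z + t·(G−Z) with t = -4/21, so ZF:FG = t:(1−t) = -4/21:25/21

ZF:FG = -4/25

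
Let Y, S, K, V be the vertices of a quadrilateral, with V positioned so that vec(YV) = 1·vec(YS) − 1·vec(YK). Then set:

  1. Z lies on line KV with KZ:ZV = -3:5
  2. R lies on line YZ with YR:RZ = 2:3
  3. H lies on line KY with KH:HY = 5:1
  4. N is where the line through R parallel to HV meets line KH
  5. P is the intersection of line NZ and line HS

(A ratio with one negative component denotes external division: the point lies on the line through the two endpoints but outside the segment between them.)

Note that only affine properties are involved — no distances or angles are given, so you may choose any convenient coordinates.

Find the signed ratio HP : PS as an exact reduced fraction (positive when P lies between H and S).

HP:PS = 22/35

Choose coordinates Y = (0, 0), S = (1, 0), K = (0, 1), V = (1, -1).
1. Z lies on line KV with KZ:ZV = -3:5 ⇒ Z = (-3/2, 4)
2. R lies on line YZ with YR:RZ = 2:3 ⇒ R = (-3/5, 8/5)
3. H lies on line KY with KH:HY = 5:1 ⇒ H = (0, 1/6)
4. N is where the line through R parallel to HV meets line KH ⇒ N = (0, 9/10)
5. P is the intersection of line NZ and line HS ⇒ P = (22/57, 35/342)
P = H + t·(S−H) with t = 22/57, so HP:PS = t:(1−t) = 22/57:35/57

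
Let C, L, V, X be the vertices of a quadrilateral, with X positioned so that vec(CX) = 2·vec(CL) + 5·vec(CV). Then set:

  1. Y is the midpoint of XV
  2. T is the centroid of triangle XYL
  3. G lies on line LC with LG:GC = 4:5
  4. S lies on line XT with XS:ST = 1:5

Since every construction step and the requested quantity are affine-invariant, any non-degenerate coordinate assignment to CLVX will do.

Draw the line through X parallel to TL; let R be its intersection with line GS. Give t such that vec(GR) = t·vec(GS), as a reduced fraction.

Assign C = (0, 0), L = (1, 0), V = (0, 1), X = (2, 5) — the answer is frame-independent, so this choice is without loss of generality.
1. Y is the midpoint of XV ⇒ Y = (1, 3)
2. T is the centroid of triangle XYL ⇒ T = (4/3, 8/3)
3. G lies on line LC with LG:GC = 4:5 ⇒ G = (5/9, 0)
4. S lies on line XT with XS:ST = 1:5 ⇒ S = (17/9, 83/18)
through X parallel to TL: direction (-1/3, -8/3); meets GS at R = (1961/981, 4897/981)
R = G + t·(S−G) with t = 118/109

t = 118/109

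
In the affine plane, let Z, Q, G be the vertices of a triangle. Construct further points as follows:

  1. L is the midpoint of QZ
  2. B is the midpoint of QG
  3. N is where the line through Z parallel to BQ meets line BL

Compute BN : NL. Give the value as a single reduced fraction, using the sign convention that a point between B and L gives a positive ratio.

BN:NL = -2

Work in coordinates with Z = (0, 0), Q = (1, 0), G = (0, 1).
1. L is the midpoint of QZ ⇒ L = (1/2, 0)
2. B is the midpoint of QG ⇒ B = (1/2, 1/2)
3. N is where the line through Z parallel to BQ meets line BL ⇒ N = (1/2, -1/2)
N = B + t·(L−B) with t = 2, so BN:NL = t:(1−t) = 2:-1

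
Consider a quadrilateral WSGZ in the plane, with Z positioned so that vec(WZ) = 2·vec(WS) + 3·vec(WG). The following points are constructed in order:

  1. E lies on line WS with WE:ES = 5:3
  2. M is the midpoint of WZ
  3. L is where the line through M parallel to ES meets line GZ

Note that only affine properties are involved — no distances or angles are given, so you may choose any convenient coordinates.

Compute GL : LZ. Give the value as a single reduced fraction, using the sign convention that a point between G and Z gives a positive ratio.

GL:LZ = 1/3

Assign W = (0, 0), S = (1, 0), G = (0, 1), Z = (2, 3) — the answer is frame-independent, so this choice is without loss of generality.
1. E lies on line WS with WE:ES = 5:3 ⇒ E = (5/8, 0)
2. M is the midpoint of WZ ⇒ M = (1, 3/2)
3. L is where the line through M parallel to ES meets line GZ ⇒ L = (1/2, 3/2)
L = G + t·(Z−G) with t = 1/4, so GL:LZ = t:(1−t) = 1/4:3/4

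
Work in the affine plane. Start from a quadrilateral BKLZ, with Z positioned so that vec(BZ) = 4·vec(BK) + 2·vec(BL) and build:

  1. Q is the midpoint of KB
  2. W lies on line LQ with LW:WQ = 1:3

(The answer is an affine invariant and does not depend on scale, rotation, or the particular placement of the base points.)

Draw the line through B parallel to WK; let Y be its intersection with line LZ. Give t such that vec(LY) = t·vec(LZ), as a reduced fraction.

Assign B = (0, 0), K = (1, 0), L = (0, 1), Z = (4, 2) — the answer is frame-independent, so this choice is without loss of generality.
1. Q is the midpoint of KB ⇒ Q = (1/2, 0)
2. W lies on line LQ with LW:WQ = 1:3 ⇒ W = (1/8, 3/4)
through B parallel to WK: direction (7/8, -3/4); meets LZ at Y = (-28/31, 24/31)
Y = L + t·(Z−L) with t = -7/31

t = -7/31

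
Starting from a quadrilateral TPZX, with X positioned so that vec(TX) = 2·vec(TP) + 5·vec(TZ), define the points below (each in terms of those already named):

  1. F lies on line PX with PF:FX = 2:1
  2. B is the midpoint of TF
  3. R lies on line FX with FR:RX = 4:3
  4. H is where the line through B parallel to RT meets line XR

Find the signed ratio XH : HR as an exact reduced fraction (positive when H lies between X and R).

XH:HR = -5/2

Work in coordinates with T = (0, 0), P = (1, 0), Z = (0, 1), X = (2, 5).
1. F lies on line PX with PF:FX = 2:1 ⇒ F = (5/3, 10/3)
2. B is the midpoint of TF ⇒ B = (5/6, 5/3)
3. R lies on line FX with FR:RX = 4:3 ⇒ R = (13/7, 30/7)
4. H is where the line through B parallel to RT meets line XR ⇒ H = (37/21, 80/21)
H = X + t·(R−X) with t = 5/3, so XH:HR = t:(1−t) = 5/3:-2/3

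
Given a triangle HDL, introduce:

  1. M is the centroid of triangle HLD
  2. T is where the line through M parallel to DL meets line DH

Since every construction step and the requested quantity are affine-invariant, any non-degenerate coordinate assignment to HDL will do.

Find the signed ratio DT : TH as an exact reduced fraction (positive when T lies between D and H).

DT:TH = 1/2

Choose coordinates H = (0, 0), D = (1, 0), L = (0, 1).
1. M is the centroid of triangle HLD ⇒ M = (1/3, 1/3)
2. T is where the line through M parallel to DL meets line DH ⇒ T = (2/3, 0)
T = D + t·(H−D) with t = 1/3, so DT:TH = t:(1−t) = 1/3:2/3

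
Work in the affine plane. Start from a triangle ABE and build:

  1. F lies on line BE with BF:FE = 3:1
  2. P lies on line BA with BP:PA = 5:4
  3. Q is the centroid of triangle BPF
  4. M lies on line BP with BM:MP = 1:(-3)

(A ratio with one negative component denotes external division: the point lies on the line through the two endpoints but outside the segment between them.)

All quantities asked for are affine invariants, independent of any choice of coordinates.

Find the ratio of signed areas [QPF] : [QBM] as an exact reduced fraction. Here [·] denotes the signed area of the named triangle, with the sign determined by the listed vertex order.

[QPF]:[QBM] = -2

Assign A = (0, 0), B = (1, 0), E = (0, 1) — the answer is frame-independent, so this choice is without loss of generality.
1. F lies on line BE with BF:FE = 3:1 ⇒ F = (1/4, 3/4)
2. P lies on line BA with BP:PA = 5:4 ⇒ P = (4/9, 0)
3. Q is the centroid of triangle BPF ⇒ Q = (61/108, 1/4)
4. M lies on line BP with BM:MP = 1:(-3) ⇒ M = (23/18, 0)
2·[QPF] = -5/36, 2·[QBM] = 5/72
[QPF]:[QBM] = -5/36:5/72 = -2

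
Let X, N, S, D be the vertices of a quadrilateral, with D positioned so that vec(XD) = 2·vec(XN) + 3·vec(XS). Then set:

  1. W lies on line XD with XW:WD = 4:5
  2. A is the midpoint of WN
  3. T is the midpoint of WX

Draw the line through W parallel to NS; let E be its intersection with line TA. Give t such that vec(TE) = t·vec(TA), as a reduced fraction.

Assign X = (0, 0), N = (1, 0), S = (0, 1), D = (2, 3) — the answer is frame-independent, so this choice is without loss of generality.
1. W lies on line XD with XW:WD = 4:5 ⇒ W = (8/9, 4/3)
2. A is the midpoint of WN ⇒ A = (17/18, 2/3)
3. T is the midpoint of WX ⇒ T = (4/9, 2/3)
through W parallel to NS: direction (-1, 1); meets TA at E = (14/9, 2/3)
E = T + t·(A−T) with t = 20/9

t = 20/9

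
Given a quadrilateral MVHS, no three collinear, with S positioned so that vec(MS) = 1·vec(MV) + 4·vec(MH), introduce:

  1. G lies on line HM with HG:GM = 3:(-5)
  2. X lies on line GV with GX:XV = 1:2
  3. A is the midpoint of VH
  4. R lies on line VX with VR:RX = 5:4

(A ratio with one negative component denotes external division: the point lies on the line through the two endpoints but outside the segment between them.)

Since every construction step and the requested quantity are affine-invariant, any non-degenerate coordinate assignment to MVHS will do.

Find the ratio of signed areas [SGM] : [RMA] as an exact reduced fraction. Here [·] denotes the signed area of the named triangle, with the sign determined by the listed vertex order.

Work in coordinates with M = (0, 0), V = (1, 0), H = (0, 1), S = (1, 4).
1. G lies on line HM with HG:GM = 3:(-5) ⇒ G = (0, 5/2)
2. X lies on line GV with GX:XV = 1:2 ⇒ X = (1/3, 5/3)
3. A is the midpoint of VH ⇒ A = (1/2, 1/2)
4. R lies on line VX with VR:RX = 5:4 ⇒ R = (17/27, 25/27)
2·[SGM] = 5/2, 2·[RMA] = 4/27
[SGM]:[RMA] = 5/2:4/27 = 135/8

[SGM]:[RMA] = 135/8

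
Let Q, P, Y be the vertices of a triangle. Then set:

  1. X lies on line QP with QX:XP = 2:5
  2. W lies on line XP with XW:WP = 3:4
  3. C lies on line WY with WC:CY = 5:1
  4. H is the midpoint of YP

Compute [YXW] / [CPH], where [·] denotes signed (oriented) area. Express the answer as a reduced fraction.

Set Q = (0, 0), P = (1, 0), Y = (0, 1); any affine frame gives the same invariant.
1. X lies on line QP with QX:XP = 2:5 ⇒ X = (2/7, 0)
2. W lies on line XP with XW:WP = 3:4 ⇒ W = (29/49, 0)
3. C lies on line WY with WC:CY = 5:1 ⇒ C = (29/294, 5/6)
4. H is the midpoint of YP ⇒ H = (1/2, 1/2)
2·[YXW] = 15/49, 2·[CPH] = 5/147
[YXW]:[CPH] = 15/49:5/147 = 9

[YXW]:[CPH] = 9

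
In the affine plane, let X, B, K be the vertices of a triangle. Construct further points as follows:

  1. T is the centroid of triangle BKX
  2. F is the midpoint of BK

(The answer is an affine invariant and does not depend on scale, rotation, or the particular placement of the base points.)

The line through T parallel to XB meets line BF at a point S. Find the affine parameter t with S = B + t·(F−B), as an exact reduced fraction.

t = 2/3

Set X = (0, 0), B = (1, 0), K = (0, 1); any affine frame gives the same invariant.
1. T is the centroid of triangle BKX ⇒ T = (1/3, 1/3)
2. F is the midpoint of BK ⇒ F = (1/2, 1/2)
through T parallel to XB: direction (1, 0); meets BF at S = (2/3, 1/3)
S = B + t·(F−B) with t = 2/3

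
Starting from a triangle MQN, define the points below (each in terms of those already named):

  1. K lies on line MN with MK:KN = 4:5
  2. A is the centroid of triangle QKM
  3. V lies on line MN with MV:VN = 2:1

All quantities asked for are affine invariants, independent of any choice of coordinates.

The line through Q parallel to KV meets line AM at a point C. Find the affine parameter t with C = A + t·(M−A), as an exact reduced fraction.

t = -2

Choose coordinates M = (0, 0), Q = (1, 0), N = (0, 1).
1. K lies on line MN with MK:KN = 4:5 ⇒ K = (0, 4/9)
2. A is the centroid of triangle QKM ⇒ A = (1/3, 4/27)
3. V lies on line MN with MV:VN = 2:1 ⇒ V = (0, 2/3)
through Q parallel to KV: direction (0, 2/9); meets AM at C = (1, 4/9)
C = A + t·(M−A) with t = -2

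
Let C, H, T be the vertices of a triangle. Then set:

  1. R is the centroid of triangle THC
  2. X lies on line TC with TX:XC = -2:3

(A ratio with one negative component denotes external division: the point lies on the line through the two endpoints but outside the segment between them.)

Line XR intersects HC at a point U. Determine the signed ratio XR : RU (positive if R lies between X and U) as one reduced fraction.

Set C = (0, 0), H = (1, 0), T = (0, 1); any affine frame gives the same invariant.
1. R is the centroid of triangle THC ⇒ R = (1/3, 1/3)
2. X lies on line TC with TX:XC = -2:3 ⇒ X = (0, 3)
line XR meets HC at U = (3/8, 0)
R = X + t·(U−X) with t = 8/9, so XR:RU = 8/9:1/9

XR:RU = 8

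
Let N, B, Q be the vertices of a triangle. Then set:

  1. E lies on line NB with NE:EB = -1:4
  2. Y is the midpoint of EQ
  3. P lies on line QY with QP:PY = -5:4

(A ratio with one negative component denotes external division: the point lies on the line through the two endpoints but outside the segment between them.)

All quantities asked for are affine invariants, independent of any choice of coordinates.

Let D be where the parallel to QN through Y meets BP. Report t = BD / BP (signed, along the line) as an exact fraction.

Choose coordinates N = (0, 0), B = (1, 0), Q = (0, 1).
1. E lies on line NB with NE:EB = -1:4 ⇒ E = (-1/3, 0)
2. Y is the midpoint of EQ ⇒ Y = (-1/6, 1/2)
3. P lies on line QY with QP:PY = -5:4 ⇒ P = (-5/6, -3/2)
through Y parallel to QN: direction (0, -1); meets BP at D = (-1/6, -21/22)
D = B + t·(P−B) with t = 7/11

t = 7/11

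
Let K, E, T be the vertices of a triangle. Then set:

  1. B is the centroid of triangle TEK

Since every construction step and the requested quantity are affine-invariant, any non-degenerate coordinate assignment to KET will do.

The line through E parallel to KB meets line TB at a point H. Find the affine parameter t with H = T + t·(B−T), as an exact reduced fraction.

t = 2

Set K = (0, 0), E = (1, 0), T = (0, 1); any affine frame gives the same invariant.
1. B is the centroid of triangle TEK ⇒ B = (1/3, 1/3)
through E parallel to KB: direction (1/3, 1/3); meets TB at H = (2/3, -1/3)
H = T + t·(B−T) with t = 2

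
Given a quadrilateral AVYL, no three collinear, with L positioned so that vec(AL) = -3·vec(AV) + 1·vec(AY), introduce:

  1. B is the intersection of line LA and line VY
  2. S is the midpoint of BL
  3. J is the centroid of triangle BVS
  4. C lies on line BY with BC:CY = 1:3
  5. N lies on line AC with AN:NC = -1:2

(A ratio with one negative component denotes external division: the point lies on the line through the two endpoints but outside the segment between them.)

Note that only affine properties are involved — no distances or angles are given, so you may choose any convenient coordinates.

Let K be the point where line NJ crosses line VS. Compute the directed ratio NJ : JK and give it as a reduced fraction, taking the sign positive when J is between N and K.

Work in coordinates with A = (0, 0), V = (1, 0), Y = (0, 1), L = (-3, 1).
1. B is the intersection of line LA and line VY ⇒ B = (3/2, -1/2)
2. S is the midpoint of BL ⇒ S = (-3/4, 1/4)
3. J is the centroid of triangle BVS ⇒ J = (7/12, -1/12)
4. C lies on line BY with BC:CY = 1:3 ⇒ C = (9/8, -1/8)
5. N lies on line AC with AN:NC = -1:2 ⇒ N = (-9/8, 1/8)
line NJ meets VS at K = (89/12, -11/12)
J = N + t·(K−N) with t = 1/5, so NJ:JK = 1/5:4/5

NJ:JK = 1/4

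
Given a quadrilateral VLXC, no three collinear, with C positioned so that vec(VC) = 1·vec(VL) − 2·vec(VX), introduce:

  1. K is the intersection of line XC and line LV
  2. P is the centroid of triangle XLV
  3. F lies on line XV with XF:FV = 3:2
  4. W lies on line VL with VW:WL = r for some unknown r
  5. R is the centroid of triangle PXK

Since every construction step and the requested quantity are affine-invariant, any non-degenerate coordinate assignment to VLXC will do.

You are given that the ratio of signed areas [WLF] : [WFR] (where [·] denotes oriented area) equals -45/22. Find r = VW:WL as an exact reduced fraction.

r = 4/5

Work in coordinates with V = (0, 0), L = (1, 0), X = (0, 1), C = (1, -2).
1. K is the intersection of line XC and line LV ⇒ K = (1/3, 0)
2. P is the centroid of triangle XLV ⇒ P = (1/3, 1/3)
3. F lies on line XV with XF:FV = 3:2 ⇒ F = (0, 2/5)
4. With VW:WL = r, write λ = r/(r+1) so W = V + λ·(L−V); W is affine-linear in λ
5. R is the centroid of triangle PXK ⇒ R = (2/9, 4/9)
Every point depending on W is an affine combination of W and λ-independent points, so each such coordinate is linear in λ; the λ² term in each signed area is a multiple of (L−V)×(L−V) = 0, so 2·[WLF] and 2·[WFR] are each linear in λ. Evaluating at λ=0 and λ=1:
  2·[WLF] = -2/5·λ + 2/5,   2·[WFR] = -2/45·λ − 4/45
So [WLF]:[WFR] = (-2/5·λ + 2/5) / (-2/45·λ − 4/45). Setting this equal to -45/22:
  -2/5·λ + 2/5 = -45/22·(-2/45·λ − 4/45)  ⇒  λ = 4/9
Then r = λ/(1−λ) = (4/9)/(5/9) = 4/5. Check: with r = 4/5, W = (4/9, 0) and [WLF]:[WFR] = -45/22 as required.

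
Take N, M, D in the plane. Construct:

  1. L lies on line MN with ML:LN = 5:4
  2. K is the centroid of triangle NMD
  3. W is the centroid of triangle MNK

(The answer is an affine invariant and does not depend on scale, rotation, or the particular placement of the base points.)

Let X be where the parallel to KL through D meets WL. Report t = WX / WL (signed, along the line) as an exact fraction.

t = 4

Assign N = (0, 0), M = (1, 0), D = (0, 1) — the answer is frame-independent, so this choice is without loss of generality.
1. L lies on line MN with ML:LN = 5:4 ⇒ L = (4/9, 0)
2. K is the centroid of triangle NMD ⇒ K = (1/3, 1/3)
3. W is the centroid of triangle MNK ⇒ W = (4/9, 1/9)
through D parallel to KL: direction (1/9, -1/3); meets WL at X = (4/9, -1/3)
X = W + t·(L−W) with t = 4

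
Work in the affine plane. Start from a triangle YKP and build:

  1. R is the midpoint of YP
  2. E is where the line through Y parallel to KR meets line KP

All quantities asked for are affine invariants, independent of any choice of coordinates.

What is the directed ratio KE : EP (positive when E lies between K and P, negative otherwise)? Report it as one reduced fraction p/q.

Set Y = (0, 0), K = (1, 0), P = (0, 1); any affine frame gives the same invariant.
1. R is the midpoint of YP ⇒ R = (0, 1/2)
2. E is where the line through Y parallel to KR meets line KP ⇒ E = (2, -1)
E = K + t·(P−K) with t = -1, so KE:EP = t:(1−t) = -1:2

KE:EP = -1/2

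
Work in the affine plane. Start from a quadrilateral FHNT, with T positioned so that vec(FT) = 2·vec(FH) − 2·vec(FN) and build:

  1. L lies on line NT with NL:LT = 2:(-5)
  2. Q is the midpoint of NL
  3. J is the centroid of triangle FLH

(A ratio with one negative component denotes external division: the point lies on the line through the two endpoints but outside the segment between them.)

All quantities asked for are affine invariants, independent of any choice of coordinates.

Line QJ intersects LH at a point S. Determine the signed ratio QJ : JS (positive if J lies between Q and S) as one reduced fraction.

QJ:JS = -2/3

Work in coordinates with F = (0, 0), H = (1, 0), N = (0, 1), T = (2, -2).
1. L lies on line NT with NL:LT = 2:(-5) ⇒ L = (-4/3, 3)
2. Q is the midpoint of NL ⇒ Q = (-2/3, 2)
3. J is the centroid of triangle FLH ⇒ J = (-1/9, 1)
line QJ meets LH at S = (-17/18, 5/2)
J = Q + t·(S−Q) with t = -2, so QJ:JS = -2:3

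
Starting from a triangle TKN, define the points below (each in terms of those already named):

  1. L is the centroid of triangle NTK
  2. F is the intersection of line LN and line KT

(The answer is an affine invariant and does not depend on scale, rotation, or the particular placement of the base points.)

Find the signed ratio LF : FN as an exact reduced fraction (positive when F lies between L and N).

LF:FN = -1/3

Work in coordinates with T = (0, 0), K = (1, 0), N = (0, 1).
1. L is the centroid of triangle NTK ⇒ L = (1/3, 1/3)
2. F is the intersection of line LN and line KT ⇒ F = (1/2, 0)
F = L + t·(N−L) with t = -1/2, so LF:FN = t:(1−t) = -1/2:3/2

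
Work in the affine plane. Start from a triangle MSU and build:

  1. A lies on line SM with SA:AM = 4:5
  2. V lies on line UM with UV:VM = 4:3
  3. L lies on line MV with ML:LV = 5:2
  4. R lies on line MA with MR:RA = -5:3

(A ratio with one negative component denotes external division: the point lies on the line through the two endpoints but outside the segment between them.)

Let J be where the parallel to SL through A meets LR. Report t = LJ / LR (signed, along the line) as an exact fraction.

Set M = (0, 0), S = (1, 0), U = (0, 1); any affine frame gives the same invariant.
1. A lies on line SM with SA:AM = 4:5 ⇒ A = (5/9, 0)
2. V lies on line UM with UV:VM = 4:3 ⇒ V = (0, 3/7)
3. L lies on line MV with ML:LV = 5:2 ⇒ L = (0, 15/49)
4. R lies on line MA with MR:RA = -5:3 ⇒ R = (25/18, 0)
through A parallel to SL: direction (-1, 15/49); meets LR at J = (-100/63, 225/343)
J = L + t·(R−L) with t = -8/7

t = -8/7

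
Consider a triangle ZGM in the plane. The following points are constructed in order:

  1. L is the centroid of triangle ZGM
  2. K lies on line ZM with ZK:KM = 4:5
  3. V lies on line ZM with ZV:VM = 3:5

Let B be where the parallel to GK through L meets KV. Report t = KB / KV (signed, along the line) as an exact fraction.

t = -8/15

Work in coordinates with Z = (0, 0), G = (1, 0), M = (0, 1).
1. L is the centroid of triangle ZGM ⇒ L = (1/3, 1/3)
2. K lies on line ZM with ZK:KM = 4:5 ⇒ K = (0, 4/9)
3. V lies on line ZM with ZV:VM = 3:5 ⇒ V = (0, 3/8)
through L parallel to GK: direction (-1, 4/9); meets KV at B = (0, 13/27)
B = K + t·(V−K) with t = -8/15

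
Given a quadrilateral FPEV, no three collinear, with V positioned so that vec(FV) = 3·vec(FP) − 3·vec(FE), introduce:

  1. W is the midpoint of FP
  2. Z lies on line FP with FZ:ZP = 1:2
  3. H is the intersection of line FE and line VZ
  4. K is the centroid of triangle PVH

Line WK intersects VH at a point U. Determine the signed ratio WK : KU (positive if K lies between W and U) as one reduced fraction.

Work in coordinates with F = (0, 0), P = (1, 0), E = (0, 1), V = (3, -3).
1. W is the midpoint of FP ⇒ W = (1/2, 0)
2. Z lies on line FP with FZ:ZP = 1:2 ⇒ Z = (1/3, 0)
3. H is the intersection of line FE and line VZ ⇒ H = (0, 3/8)
4. K is the centroid of triangle PVH ⇒ K = (4/3, -7/8)
line WK meets VH at U = (-2, 21/8)
K = W + t·(U−W) with t = -1/3, so WK:KU = -1/3:4/3

WK:KU = -1/4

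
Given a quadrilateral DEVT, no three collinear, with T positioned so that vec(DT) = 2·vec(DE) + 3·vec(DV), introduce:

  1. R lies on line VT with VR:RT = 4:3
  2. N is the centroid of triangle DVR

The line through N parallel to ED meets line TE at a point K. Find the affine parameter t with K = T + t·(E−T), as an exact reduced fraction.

Work in coordinates with D = (0, 0), E = (1, 0), V = (0, 1), T = (2, 3).
1. R lies on line VT with VR:RT = 4:3 ⇒ R = (8/7, 15/7)
2. N is the centroid of triangle DVR ⇒ N = (8/21, 22/21)
through N parallel to ED: direction (-1, 0); meets TE at K = (85/63, 22/21)
K = T + t·(E−T) with t = 41/63

t = 41/63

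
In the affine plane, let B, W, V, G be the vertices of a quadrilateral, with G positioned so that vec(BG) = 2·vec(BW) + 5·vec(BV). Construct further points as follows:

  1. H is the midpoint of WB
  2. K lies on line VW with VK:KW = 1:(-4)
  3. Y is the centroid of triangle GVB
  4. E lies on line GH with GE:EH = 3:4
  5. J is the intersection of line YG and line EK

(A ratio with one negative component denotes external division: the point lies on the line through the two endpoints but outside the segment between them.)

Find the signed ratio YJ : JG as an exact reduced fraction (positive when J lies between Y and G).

Work in coordinates with B = (0, 0), W = (1, 0), V = (0, 1), G = (2, 5).
1. H is the midpoint of WB ⇒ H = (1/2, 0)
2. K lies on line VW with VK:KW = 1:(-4) ⇒ K = (-1/3, 4/3)
3. Y is the centroid of triangle GVB ⇒ Y = (2/3, 2)
4. E lies on line GH with GE:EH = 3:4 ⇒ E = (19/14, 20/7)
5. J is the intersection of line YG and line EK ⇒ J = (322/383, 916/383)
J = Y + t·(G−Y) with t = 50/383, so YJ:JG = t:(1−t) = 50/383:333/383

YJ:JG = 50/333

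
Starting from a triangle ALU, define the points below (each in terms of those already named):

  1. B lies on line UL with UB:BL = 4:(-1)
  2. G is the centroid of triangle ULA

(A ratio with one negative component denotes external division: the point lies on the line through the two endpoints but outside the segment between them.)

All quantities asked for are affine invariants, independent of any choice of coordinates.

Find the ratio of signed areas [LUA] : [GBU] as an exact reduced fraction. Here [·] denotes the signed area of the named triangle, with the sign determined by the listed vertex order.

Choose coordinates A = (0, 0), L = (1, 0), U = (0, 1).
1. B lies on line UL with UB:BL = 4:(-1) ⇒ B = (4/3, -1/3)
2. G is the centroid of triangle ULA ⇒ G = (1/3, 1/3)
2·[LUA] = 1, 2·[GBU] = 4/9
[LUA]:[GBU] = 1:4/9 = 9/4

[LUA]:[GBU] = 9/4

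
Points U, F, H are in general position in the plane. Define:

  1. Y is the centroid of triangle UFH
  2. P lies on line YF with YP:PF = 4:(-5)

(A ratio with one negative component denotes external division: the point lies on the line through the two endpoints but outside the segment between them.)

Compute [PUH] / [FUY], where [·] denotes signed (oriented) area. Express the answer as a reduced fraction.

[PUH]:[FUY] = -7

Set U = (0, 0), F = (1, 0), H = (0, 1); any affine frame gives the same invariant.
1. Y is the centroid of triangle UFH ⇒ Y = (1/3, 1/3)
2. P lies on line YF with YP:PF = 4:(-5) ⇒ P = (-7/3, 5/3)
2·[PUH] = 7/3, 2·[FUY] = -1/3
[PUH]:[FUY] = 7/3:-1/3 = -7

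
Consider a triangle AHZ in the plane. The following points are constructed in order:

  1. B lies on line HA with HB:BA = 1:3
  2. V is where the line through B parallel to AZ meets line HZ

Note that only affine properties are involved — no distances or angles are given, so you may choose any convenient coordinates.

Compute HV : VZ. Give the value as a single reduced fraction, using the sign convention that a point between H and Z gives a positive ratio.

HV:VZ = 1/3

Assign A = (0, 0), H = (1, 0), Z = (0, 1) — the answer is frame-independent, so this choice is without loss of generality.
1. B lies on line HA with HB:BA = 1:3 ⇒ B = (3/4, 0)
2. V is where the line through B parallel to AZ meets line HZ ⇒ V = (3/4, 1/4)
V = H + t·(Z−H) with t = 1/4, so HV:VZ = t:(1−t) = 1/4:3/4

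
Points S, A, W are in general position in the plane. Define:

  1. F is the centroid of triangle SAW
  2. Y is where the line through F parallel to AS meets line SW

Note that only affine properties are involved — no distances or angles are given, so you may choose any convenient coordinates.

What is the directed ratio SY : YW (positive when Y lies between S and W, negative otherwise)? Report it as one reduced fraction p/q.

SY:YW = 1/2

Assign S = (0, 0), A = (1, 0), W = (0, 1) — the answer is frame-independent, so this choice is without loss of generality.
1. F is the centroid of triangle SAW ⇒ F = (1/3, 1/3)
2. Y is where the line through F parallel to AS meets line SW ⇒ Y = (0, 1/3)
Y = S + t·(W−S) with t = 1/3, so SY:YW = t:(1−t) = 1/3:2/3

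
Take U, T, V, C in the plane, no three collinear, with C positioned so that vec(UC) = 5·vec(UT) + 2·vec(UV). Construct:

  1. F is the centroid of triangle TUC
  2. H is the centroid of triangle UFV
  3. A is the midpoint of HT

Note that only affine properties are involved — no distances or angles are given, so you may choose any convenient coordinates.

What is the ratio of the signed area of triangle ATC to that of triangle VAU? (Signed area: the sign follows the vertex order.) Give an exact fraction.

[ATC]:[VAU] = -26/15

Assign U = (0, 0), T = (1, 0), V = (0, 1), C = (5, 2) — the answer is frame-independent, so this choice is without loss of generality.
1. F is the centroid of triangle TUC ⇒ F = (2, 2/3)
2. H is the centroid of triangle UFV ⇒ H = (2/3, 5/9)
3. A is the midpoint of HT ⇒ A = (5/6, 5/18)
2·[ATC] = 13/9, 2·[VAU] = -5/6
[ATC]:[VAU] = 13/9:-5/6 = -26/15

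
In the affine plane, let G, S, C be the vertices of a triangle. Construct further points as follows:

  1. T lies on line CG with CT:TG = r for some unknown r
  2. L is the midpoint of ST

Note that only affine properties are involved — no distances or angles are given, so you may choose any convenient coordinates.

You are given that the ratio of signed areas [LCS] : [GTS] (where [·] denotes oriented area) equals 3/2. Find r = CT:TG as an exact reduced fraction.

r = 3

Set G = (0, 0), S = (1, 0), C = (0, 1); any affine frame gives the same invariant.
1. With CT:TG = r, write λ = r/(r+1) so T = C + λ·(G−C); T is affine-linear in λ
2. L is the midpoint of ST ⇒ L is an affine combination of earlier points and hence also affine-linear in λ
Every point depending on T is an affine combination of T and λ-independent points, so each such coordinate is linear in λ; the λ² term in each signed area is a multiple of (G−C)×(G−C) = 0, so 2·[LCS] and 2·[GTS] are each linear in λ. Evaluating at λ=0 and λ=1:
  2·[LCS] = -1/2·λ,   2·[GTS] = λ − 1
So [LCS]:[GTS] = (-1/2·λ) / (λ − 1). Setting this equal to 3/2:
  -1/2·λ = 3/2·(λ − 1)  ⇒  λ = 3/4
Then r = λ/(1−λ) = (3/4)/(1/4) = 3. Check: with r = 3, T = (0, 1/4) and [LCS]:[GTS] = 3/2 as required.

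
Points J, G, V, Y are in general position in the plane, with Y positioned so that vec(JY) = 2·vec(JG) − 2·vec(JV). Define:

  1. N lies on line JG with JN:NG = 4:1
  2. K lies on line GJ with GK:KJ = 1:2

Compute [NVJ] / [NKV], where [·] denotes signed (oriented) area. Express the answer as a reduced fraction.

Assign J = (0, 0), G = (1, 0), V = (0, 1), Y = (2, -2) — the answer is frame-independent, so this choice is without loss of generality.
1. N lies on line JG with JN:NG = 4:1 ⇒ N = (4/5, 0)
2. K lies on line GJ with GK:KJ = 1:2 ⇒ K = (2/3, 0)
2·[NVJ] = 4/5, 2·[NKV] = -2/15
[NVJ]:[NKV] = 4/5:-2/15 = -6

[NVJ]:[NKV] = -6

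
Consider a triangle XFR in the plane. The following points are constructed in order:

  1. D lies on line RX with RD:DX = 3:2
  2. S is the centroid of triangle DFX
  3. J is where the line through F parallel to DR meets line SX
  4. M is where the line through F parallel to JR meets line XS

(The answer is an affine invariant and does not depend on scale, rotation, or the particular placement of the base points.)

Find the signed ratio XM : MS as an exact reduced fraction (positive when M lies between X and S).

Set X = (0, 0), F = (1, 0), R = (0, 1); any affine frame gives the same invariant.
1. D lies on line RX with RD:DX = 3:2 ⇒ D = (0, 2/5)
2. S is the centroid of triangle DFX ⇒ S = (1/3, 2/15)
3. J is where the line through F parallel to DR meets line SX ⇒ J = (1, 2/5)
4. M is where the line through F parallel to JR meets line XS ⇒ M = (3/5, 6/25)
M = X + t·(S−X) with t = 9/5, so XM:MS = t:(1−t) = 9/5:-4/5

XM:MS = -9/4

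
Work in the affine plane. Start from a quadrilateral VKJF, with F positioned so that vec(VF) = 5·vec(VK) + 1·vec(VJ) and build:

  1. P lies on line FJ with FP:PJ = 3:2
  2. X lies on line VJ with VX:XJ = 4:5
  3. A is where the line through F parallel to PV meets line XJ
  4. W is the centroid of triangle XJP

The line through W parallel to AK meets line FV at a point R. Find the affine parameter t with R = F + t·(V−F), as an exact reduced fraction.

Set V = (0, 0), K = (1, 0), J = (0, 1), F = (5, 1); any affine frame gives the same invariant.
1. P lies on line FJ with FP:PJ = 3:2 ⇒ P = (2, 1)
2. X lies on line VJ with VX:XJ = 4:5 ⇒ X = (0, 4/9)
3. A is where the line through F parallel to PV meets line XJ ⇒ A = (0, -3/2)
4. W is the centroid of triangle XJP ⇒ W = (2/3, 22/27)
through W parallel to AK: direction (1, 3/2); meets FV at R = (50/351, 10/351)
R = F + t·(V−F) with t = 341/351

t = 341/351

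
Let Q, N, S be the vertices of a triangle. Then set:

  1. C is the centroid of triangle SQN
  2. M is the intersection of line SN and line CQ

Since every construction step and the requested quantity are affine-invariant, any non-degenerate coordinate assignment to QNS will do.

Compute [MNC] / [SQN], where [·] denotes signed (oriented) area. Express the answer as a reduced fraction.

Assign Q = (0, 0), N = (1, 0), S = (0, 1) — the answer is frame-independent, so this choice is without loss of generality.
1. C is the centroid of triangle SQN ⇒ C = (1/3, 1/3)
2. M is the intersection of line SN and line CQ ⇒ M = (1/2, 1/2)
2·[MNC] = -1/6, 2·[SQN] = 1
[MNC]:[SQN] = -1/6:1 = -1/6

[MNC]:[SQN] = -1/6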